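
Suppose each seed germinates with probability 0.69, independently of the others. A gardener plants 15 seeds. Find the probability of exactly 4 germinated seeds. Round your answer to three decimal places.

0.001

X ~ Binomial(n=15, p=0.69).
P(X=4) = C(15,4) · p^4 · (1−p)^11
= 1365 · 0.22667 · 2.5408e-06 = 0.00079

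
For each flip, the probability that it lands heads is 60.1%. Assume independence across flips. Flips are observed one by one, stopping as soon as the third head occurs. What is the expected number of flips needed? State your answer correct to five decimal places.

Y = total flips until the third success; negative binomial with r=3, p=0.601.
E[Y] = r / p = 3 / 0.601 = 4.9916805

4.99168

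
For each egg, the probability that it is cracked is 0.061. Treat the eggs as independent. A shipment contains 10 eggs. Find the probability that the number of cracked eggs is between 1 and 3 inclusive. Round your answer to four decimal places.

X ~ Binomial(10, 0.061); P(1 ≤ X ≤ 3) = Σ C(10,k) p^k (1−p)^(10−k) over k:
  k=1: C(10,1)·0.061^1·0.939^9 = 0.346195
  k=2: C(10,2)·0.061^2·0.939^8 = 0.101204
  k=3: C(10,3)·0.061^3·0.939^7 = 0.017532
Total = 0.464930

0.4649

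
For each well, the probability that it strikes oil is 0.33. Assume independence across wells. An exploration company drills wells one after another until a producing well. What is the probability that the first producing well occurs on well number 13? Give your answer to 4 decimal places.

Geometric (trials to first success), p = 0.33.
P(Y = 13) = (1−p)^12 · p = 0.0081827 · 0.33 = 0.002700

0.0027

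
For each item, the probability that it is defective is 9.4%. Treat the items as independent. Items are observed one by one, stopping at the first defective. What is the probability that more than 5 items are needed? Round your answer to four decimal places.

Y = number of items to the first success; geometric, p = 0.094.
P(Y > 5) = P(first 5 all fail) = (1−p)^5 = 0.610437

0.6104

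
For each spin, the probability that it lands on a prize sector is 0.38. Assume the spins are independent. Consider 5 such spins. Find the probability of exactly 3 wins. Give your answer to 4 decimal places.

0.2109

X ~ Binomial(n=5, p=0.38).
P(X=3) = C(5,3) · p^3 · (1−p)^2
= 10 · 0.054872 · 0.3844 = 0.210928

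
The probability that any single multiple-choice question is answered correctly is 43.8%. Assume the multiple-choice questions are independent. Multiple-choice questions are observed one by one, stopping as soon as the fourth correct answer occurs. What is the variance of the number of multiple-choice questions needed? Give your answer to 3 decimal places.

11.718

Y = total multiple-choice questions until the fourth success; negative binomial with r=4, p=0.438.
Var(Y) = r(1−p)/p² = 4·0.562 / 0.438² = 11.71785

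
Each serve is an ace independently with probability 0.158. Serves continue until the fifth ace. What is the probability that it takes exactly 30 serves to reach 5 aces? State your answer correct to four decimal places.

Y = trial on which the fifth success occurs; negative binomial, r=5, p=0.158.
P(Y=30) = C(29,4) · p^5 · (1−p)^25
= 23751 · 9.8466e-05 · 0.013577 = 0.031752

0.0318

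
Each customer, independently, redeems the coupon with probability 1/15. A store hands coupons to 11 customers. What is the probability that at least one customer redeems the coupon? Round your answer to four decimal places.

P(at least one) = 1 − P(none) = 1 − (1 − 0.066667)^11
= 1 − 0.468171 = 0.531829

0.5318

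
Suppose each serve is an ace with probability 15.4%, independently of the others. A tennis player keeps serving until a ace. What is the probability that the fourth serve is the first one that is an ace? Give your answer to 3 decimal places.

0.093

Geometric (trials to first success), p = 0.154.
P(Y = 4) = (1−p)^3 · p = 0.6055 · 0.154 = 0.09325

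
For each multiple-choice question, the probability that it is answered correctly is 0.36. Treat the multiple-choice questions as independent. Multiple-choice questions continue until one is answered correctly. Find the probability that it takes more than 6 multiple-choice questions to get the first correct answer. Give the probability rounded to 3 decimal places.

0.069

Y = number of multiple-choice questions to the first success; geometric, p = 0.36.
P(Y > 6) = P(first 6 all fail) = (1−p)^6 = 0.06872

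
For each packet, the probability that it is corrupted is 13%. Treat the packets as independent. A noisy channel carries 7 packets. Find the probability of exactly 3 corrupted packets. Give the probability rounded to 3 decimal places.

X ~ Binomial(n=7, p=0.13).
P(X=3) = C(7,3) · p^3 · (1−p)^4
= 35 · 0.002197 · 0.5729 = 0.04405

0.044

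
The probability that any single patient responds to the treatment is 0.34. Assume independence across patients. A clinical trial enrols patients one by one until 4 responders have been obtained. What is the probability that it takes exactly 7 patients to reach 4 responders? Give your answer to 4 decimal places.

0.0768

Y = trial on which the fourth success occurs; negative binomial, r=4, p=0.34.
P(Y=7) = C(6,3) · p^4 · (1−p)^3
= 20 · 0.013363 · 0.2875 = 0.076838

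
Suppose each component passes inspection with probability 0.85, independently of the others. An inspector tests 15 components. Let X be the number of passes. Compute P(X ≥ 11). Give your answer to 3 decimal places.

X ~ Binomial(15, 0.85); P(X ≥ 11) = Σ C(15,k) p^k (1−p)^(15−k) over k:
  k=11: C(15,11)·0.85^11·0.15^4 = 0.11564
  k=12: C(15,12)·0.85^12·0.15^3 = 0.21843
  k=13: C(15,13)·0.85^13·0.15^2 = 0.28564
  k=14: C(15,14)·0.85^14·0.15^1 = 0.23123
  k=15: C(15,15)·0.85^15·0.15^0 = 0.08735
Total = 0.93829

0.938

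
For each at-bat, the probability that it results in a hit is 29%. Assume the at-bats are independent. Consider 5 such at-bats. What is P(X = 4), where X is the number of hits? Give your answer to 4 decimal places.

0.0251

X ~ Binomial(n=5, p=0.29).
P(X=4) = C(5,4) · p^4 · (1−p)^1
= 5 · 0.0070728 · 0.71 = 0.025108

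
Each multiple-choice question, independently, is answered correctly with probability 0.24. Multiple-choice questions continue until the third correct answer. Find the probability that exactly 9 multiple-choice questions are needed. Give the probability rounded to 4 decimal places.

0.0746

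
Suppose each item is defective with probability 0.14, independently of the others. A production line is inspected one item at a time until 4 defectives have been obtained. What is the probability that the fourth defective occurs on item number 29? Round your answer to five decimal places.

Y = trial on which the fourth success occurs; negative binomial, r=4, p=0.14.
P(Y=29) = C(28,3) · p^4 · (1−p)^25
= 3276 · 0.00038416 · 0.023039 = 0.0289946

0.02899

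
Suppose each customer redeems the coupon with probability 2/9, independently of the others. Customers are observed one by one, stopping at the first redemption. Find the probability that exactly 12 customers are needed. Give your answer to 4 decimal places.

Geometric (trials to first success), p = 0.222222.
P(Y = 12) = (1−p)^11 · p = 0.06301 · 0.222222 = 0.014002

0.0140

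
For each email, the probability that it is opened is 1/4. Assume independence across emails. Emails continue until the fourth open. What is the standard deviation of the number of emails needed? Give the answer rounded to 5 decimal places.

Y = total emails until the fourth success; negative binomial with r=4, p=0.25.
SD(Y) = √[r(1−p)/p²] = √(48.0000000) = 6.9282032

6.92820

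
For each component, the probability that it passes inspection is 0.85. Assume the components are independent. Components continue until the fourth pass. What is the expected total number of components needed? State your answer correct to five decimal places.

4.70588

Y = total components until the fourth success; negative binomial with r=4, p=0.85.
E[Y] = r / p = 4 / 0.85 = 4.7058824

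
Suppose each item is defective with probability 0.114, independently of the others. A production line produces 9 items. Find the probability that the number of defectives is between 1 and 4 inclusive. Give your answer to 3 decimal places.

X ~ Binomial(9, 0.114); P(1 ≤ X ≤ 4) = Σ C(9,k) p^k (1−p)^(9−k) over k:
  k=1: C(9,1)·0.114^1·0.886^8 = 0.38960
  k=2: C(9,2)·0.114^2·0.886^7 = 0.20052
  k=3: C(9,3)·0.114^3·0.886^6 = 0.06020
  k=4: C(9,4)·0.114^4·0.886^5 = 0.01162
Total = 0.66193

0.662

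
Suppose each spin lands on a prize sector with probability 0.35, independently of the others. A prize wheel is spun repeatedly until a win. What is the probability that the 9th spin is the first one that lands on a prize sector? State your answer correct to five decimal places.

0.01115

Geometric (trials to first success), p = 0.35.
P(Y = 9) = (1−p)^8 · p = 0.031864 · 0.35 = 0.0111526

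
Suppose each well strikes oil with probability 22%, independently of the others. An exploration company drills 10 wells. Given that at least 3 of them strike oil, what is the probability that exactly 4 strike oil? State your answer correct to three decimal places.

0.289

X ~ Binomial(10, 0.22). Want P(X=4 | X≥3) = P(X=4) / P(X≥3).
P(X=4) = C(10,4)·0.22^4·0.78^6 = 0.11078
P(X≥3) = 1 − 0.08336 − 0.23511 − 0.29841 = 0.38312
Ratio = 0.11078 / 0.38312 = 0.28916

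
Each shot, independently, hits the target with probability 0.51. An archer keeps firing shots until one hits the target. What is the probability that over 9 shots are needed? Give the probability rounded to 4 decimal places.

0.0016

Y = number of shots to the first success; geometric, p = 0.51.
P(Y > 9) = P(first 9 all fail) = (1−p)^9 = 0.001628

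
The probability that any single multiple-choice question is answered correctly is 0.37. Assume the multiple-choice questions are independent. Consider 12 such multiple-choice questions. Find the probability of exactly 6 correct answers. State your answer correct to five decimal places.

X ~ Binomial(n=12, p=0.37).
P(X=6) = C(12,6) · p^6 · (1−p)^6
= 924 · 0.0025657 · 0.062524 = 0.1482264

0.14823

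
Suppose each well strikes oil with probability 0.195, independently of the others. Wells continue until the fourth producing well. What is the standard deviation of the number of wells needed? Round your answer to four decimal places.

Y = total wells until the fourth success; negative binomial with r=4, p=0.195.
SD(Y) = √[r(1−p)/p²] = √(84.681131) = 9.202235

9.2022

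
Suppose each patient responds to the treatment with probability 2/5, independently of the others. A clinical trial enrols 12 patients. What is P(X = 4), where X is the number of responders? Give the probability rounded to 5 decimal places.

X ~ Binomial(n=12, p=0.40).
P(X=4) = C(12,4) · p^4 · (1−p)^8
= 495 · 0.0256 · 0.016796 = 0.2128409

0.21284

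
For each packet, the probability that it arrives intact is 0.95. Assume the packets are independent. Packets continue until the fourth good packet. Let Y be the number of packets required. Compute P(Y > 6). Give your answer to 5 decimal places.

0.00223

Needing more than 6 packets ⇔ fewer than 4 successes in the first 6. With X ~ Binomial(6, 0.95), P(Y > 6) = P(X ≤ 3).
  k=0: C(6,0)·0.95^0·0.05^6 = 0.0000000
  k=1: C(6,1)·0.95^1·0.05^5 = 0.0000018
  k=2: C(6,2)·0.95^2·0.05^4 = 0.0000846
  k=3: C(6,3)·0.95^3·0.05^3 = 0.0021434
P(X ≤ 3) = 0.0022298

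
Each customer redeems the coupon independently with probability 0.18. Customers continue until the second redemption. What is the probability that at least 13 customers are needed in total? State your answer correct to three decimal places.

0.336

Needing more than 12 customers ⇔ fewer than 2 successes in the first 12. With X ~ Binomial(12, 0.18), P(Y > 12) = P(X ≤ 1).
  k=0: C(12,0)·0.18^0·0.82^12 = 0.09242
  k=1: C(12,1)·0.18^1·0.82^11 = 0.24345
P(X ≤ 1) = 0.33587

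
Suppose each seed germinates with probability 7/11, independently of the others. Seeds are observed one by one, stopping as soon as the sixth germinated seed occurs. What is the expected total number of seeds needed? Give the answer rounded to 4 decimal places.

9.4286

Y = total seeds until the sixth success; negative binomial with r=6, p=0.636364.
E[Y] = r / p = 6 / 0.636364 = 9.428571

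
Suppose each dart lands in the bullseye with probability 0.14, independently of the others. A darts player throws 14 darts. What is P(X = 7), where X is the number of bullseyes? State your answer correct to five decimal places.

X ~ Binomial(n=14, p=0.14).
P(X=7) = C(14,7) · p^7 · (1−p)^7
= 3432 · 1.0541e-06 · 0.34793 = 0.0012587

0.00126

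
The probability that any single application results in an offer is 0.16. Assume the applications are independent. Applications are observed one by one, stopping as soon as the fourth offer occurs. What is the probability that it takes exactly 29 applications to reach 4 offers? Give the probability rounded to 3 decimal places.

Y = trial on which the fourth success occurs; negative binomial, r=4, p=0.16.
P(Y=29) = C(28,3) · p^4 · (1−p)^25
= 3276 · 0.00065536 · 0.012793 = 0.02747

0.027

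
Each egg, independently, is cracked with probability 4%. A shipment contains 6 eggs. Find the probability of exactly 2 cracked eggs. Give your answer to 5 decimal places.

X ~ Binomial(n=6, p=0.04).
P(X=2) = C(6,2) · p^2 · (1−p)^4
= 15 · 0.0016 · 0.84935 = 0.0203843

0.02038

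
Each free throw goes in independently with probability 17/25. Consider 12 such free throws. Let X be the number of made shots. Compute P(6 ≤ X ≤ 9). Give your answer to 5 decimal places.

0.73815

X ~ Binomial(12, 0.68); P(6 ≤ X ≤ 9) = Σ C(12,k) p^k (1−p)^(12−k) over k:
  k=6: C(12,6)·0.68^6·0.32^6 = 0.0980901
  k=7: C(12,7)·0.68^7·0.32^5 = 0.1786642
  k=8: C(12,8)·0.68^8·0.32^4 = 0.2372883
  k=9: C(12,9)·0.68^9·0.32^3 = 0.2241057
Total = 0.7381483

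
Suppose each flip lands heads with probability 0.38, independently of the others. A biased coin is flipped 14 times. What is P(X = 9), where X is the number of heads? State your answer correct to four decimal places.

X ~ Binomial(n=14, p=0.38).
P(X=9) = C(14,9) · p^9 · (1−p)^5
= 2002 · 0.00016522 · 0.091613 = 0.030302

0.0303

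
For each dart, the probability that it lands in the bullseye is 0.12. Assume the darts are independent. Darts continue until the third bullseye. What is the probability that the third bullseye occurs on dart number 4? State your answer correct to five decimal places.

0.00456

Y = trial on which the third success occurs; negative binomial, r=3, p=0.12.
P(Y=4) = C(3,2) · p^3 · (1−p)^1
= 3 · 0.001728 · 0.88 = 0.0045619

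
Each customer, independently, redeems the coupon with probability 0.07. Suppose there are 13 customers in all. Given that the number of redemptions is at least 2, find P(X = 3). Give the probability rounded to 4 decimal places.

0.2066

X ~ Binomial(13, 0.07). Want P(X=3 | X≥2) = P(X=3) / P(X≥2).
P(X=3) = C(13,3)·0.07^3·0.93^10 = 0.047478
P(X≥2) = 1 − 0.389295 − 0.380923 = 0.229783
Ratio = 0.047478 / 0.229783 = 0.206620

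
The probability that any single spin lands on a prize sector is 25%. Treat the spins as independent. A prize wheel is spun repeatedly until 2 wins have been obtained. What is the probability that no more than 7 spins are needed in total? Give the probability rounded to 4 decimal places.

0.5551

Finishing within 7 spins ⇔ at least 2 successes in the first 7. With X ~ Binomial(7, 0.25), P(Y ≤ 7) = 1 − P(X ≤ 1).
  k=0: C(7,0)·0.25^0·0.75^7 = 0.133484
  k=1: C(7,1)·0.25^1·0.75^6 = 0.311462
1 − 0.444946 = 0.555054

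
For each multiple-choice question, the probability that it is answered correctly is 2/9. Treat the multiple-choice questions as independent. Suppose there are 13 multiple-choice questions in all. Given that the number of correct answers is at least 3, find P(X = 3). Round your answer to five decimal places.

0.44021

X ~ Binomial(13, 0.222222). Want P(X=3 | X≥3) = P(X=3) / P(X≥3).
P(X=3) = C(13,3)·0.222222^3·0.777778^10 = 0.2542634
P(X≥3) = 1 − 0.0381173 − 0.1415785 − 0.2427059 = 0.5775983
Ratio = 0.2542634 / 0.5775983 = 0.4402080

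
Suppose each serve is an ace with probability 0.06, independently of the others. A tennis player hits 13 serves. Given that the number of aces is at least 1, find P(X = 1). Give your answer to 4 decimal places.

X ~ Binomial(13, 0.06). Want P(X=1 | X≥1) = P(X=1) / P(X≥1).
P(X=1) = C(13,1)·0.06^1·0.94^12 = 0.371218
P(X≥1) = 1 − 0.447365 = 0.552635
Ratio = 0.371218 / 0.552635 = 0.671723

0.6717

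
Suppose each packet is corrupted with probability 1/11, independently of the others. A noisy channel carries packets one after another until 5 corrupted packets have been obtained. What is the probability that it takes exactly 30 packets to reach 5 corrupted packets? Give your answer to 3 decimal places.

0.014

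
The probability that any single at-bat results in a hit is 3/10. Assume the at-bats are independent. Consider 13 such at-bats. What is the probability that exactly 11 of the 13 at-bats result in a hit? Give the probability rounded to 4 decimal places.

X ~ Binomial(n=13, p=0.30).
P(X=11) = C(13,11) · p^11 · (1−p)^2
= 78 · 1.7715e-06 · 0.49 = 0.000068

0.0001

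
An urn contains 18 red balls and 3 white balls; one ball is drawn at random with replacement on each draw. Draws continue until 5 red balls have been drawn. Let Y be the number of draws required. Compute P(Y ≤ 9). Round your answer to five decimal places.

0.99547

Finishing within 9 draws ⇔ at least 5 successes in the first 9. With X ~ Binomial(9, 0.857143), P(Y ≤ 9) = 1 − P(X ≤ 4).
  k=0: C(9,0)·0.857143^0·0.142857^9 = 0.0000000
  k=1: C(9,1)·0.857143^1·0.142857^8 = 0.0000013
  k=2: C(9,2)·0.857143^2·0.142857^7 = 0.0000321
  k=3: C(9,3)·0.857143^3·0.142857^6 = 0.0004496
  k=4: C(9,4)·0.857143^4·0.142857^5 = 0.0040466
1 − 0.0045297 = 0.9954703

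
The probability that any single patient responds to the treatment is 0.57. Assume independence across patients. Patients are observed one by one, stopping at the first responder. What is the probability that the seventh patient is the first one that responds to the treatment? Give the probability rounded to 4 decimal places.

Geometric (trials to first success), p = 0.57.
P(Y = 7) = (1−p)^6 · p = 0.0063214 · 0.57 = 0.003603

0.0036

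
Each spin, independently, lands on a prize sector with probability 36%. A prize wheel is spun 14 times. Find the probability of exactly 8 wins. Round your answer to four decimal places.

X ~ Binomial(n=14, p=0.36).
P(X=8) = C(14,8) · p^8 · (1−p)^6
= 3003 · 0.00028211 · 0.068719 = 0.058218

0.0582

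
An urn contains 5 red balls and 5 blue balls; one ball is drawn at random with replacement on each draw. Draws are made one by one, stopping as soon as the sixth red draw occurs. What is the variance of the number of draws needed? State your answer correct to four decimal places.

12.0000

Y = total draws until the sixth success; negative binomial with r=6, p=0.50.
Var(Y) = r(1−p)/p² = 6·0.50 / 0.50² = 12.000000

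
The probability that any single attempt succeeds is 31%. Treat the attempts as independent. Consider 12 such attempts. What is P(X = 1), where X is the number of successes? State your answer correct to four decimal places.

0.0628

X ~ Binomial(n=12, p=0.31).
P(X=1) = C(12,1) · p^1 · (1−p)^11
= 12 · 0.31 · 0.016879 = 0.062789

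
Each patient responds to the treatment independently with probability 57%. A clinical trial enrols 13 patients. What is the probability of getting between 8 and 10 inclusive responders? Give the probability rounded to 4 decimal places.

0.4484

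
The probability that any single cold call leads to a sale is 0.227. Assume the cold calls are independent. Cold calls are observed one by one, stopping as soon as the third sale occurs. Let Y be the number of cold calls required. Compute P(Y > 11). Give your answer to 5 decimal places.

Needing more than 11 cold calls ⇔ fewer than 3 successes in the first 11. With X ~ Binomial(11, 0.227), P(Y > 11) = P(X ≤ 2).
  k=0: C(11,0)·0.227^0·0.773^11 = 0.0588809
  k=1: C(11,1)·0.227^1·0.773^10 = 0.1902013
  k=2: C(11,2)·0.227^2·0.773^9 = 0.2792736
P(X ≤ 2) = 0.5283558

0.52836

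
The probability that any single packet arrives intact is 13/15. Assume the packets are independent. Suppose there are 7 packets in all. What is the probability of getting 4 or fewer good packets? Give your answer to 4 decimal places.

0.0547

X ~ Binomial(7, 0.866667); P(X ≤ 4) = Σ C(7,k) p^k (1−p)^(7−k) over k:
  k=0: C(7,0)·0.866667^0·0.133333^7 = 0.000001
  k=1: C(7,1)·0.866667^1·0.133333^6 = 0.000034
  k=2: C(7,2)·0.866667^2·0.133333^5 = 0.000665
  k=3: C(7,3)·0.866667^3·0.133333^4 = 0.007201
  k=4: C(7,4)·0.866667^4·0.133333^3 = 0.046805
Total = 0.054705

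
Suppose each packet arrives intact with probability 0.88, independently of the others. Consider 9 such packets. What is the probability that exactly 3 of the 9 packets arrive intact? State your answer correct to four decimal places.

0.0002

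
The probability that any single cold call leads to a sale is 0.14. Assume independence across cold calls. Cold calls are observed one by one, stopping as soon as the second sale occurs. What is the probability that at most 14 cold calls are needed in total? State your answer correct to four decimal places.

Finishing within 14 cold calls ⇔ at least 2 successes in the first 14. With X ~ Binomial(14, 0.14), P(Y ≤ 14) = 1 − P(X ≤ 1).
  k=0: C(14,0)·0.14^0·0.86^14 = 0.121054
  k=1: C(14,1)·0.14^1·0.86^13 = 0.275890
1 − 0.396944 = 0.603056

0.6031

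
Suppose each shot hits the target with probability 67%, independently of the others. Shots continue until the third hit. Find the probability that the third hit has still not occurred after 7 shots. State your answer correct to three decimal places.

0.043

Needing more than 7 shots ⇔ fewer than 3 successes in the first 7. With X ~ Binomial(7, 0.67), P(Y > 7) = P(X ≤ 2).
  k=0: C(7,0)·0.67^0·0.33^7 = 0.00043
  k=1: C(7,1)·0.67^1·0.33^6 = 0.00606
  k=2: C(7,2)·0.67^2·0.33^5 = 0.03689
P(X ≤ 2) = 0.04338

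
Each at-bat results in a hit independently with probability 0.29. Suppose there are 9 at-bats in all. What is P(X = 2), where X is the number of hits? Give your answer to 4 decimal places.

X ~ Binomial(n=9, p=0.29).
P(X=2) = C(9,2) · p^2 · (1−p)^7
= 36 · 0.0841 · 0.090951 = 0.275364

0.2754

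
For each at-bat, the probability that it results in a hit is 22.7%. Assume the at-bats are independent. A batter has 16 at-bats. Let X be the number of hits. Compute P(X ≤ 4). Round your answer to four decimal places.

0.7112

X ~ Binomial(16, 0.227); P(X ≤ 4) = Σ C(16,k) p^k (1−p)^(16−k) over k:
  k=0: C(16,0)·0.227^0·0.773^16 = 0.016251
  k=1: C(16,1)·0.227^1·0.773^15 = 0.076355
  k=2: C(16,2)·0.227^2·0.773^14 = 0.168169
  k=3: C(16,3)·0.227^3·0.773^13 = 0.230462
  k=4: C(16,4)·0.227^4·0.773^12 = 0.219952
Total = 0.711189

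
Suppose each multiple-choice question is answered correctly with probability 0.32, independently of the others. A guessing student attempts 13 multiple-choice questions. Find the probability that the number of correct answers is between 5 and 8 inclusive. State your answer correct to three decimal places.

0.400

X ~ Binomial(13, 0.32); P(5 ≤ X ≤ 8) = Σ C(13,k) p^k (1−p)^(13−k) over k:
  k=5: C(13,5)·0.32^5·0.68^8 = 0.19742
  k=6: C(13,6)·0.32^6·0.68^7 = 0.12387
  k=7: C(13,7)·0.32^7·0.68^6 = 0.05829
  k=8: C(13,8)·0.32^8·0.68^5 = 0.02057
Total = 0.40017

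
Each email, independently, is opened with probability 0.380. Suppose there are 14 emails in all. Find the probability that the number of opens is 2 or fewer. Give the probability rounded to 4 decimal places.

0.0543

X ~ Binomial(14, 0.38); P(X ≤ 2) = Σ C(14,k) p^k (1−p)^(14−k) over k:
  k=0: C(14,0)·0.38^0·0.62^14 = 0.001240
  k=1: C(14,1)·0.38^1·0.62^13 = 0.010642
  k=2: C(14,2)·0.38^2·0.62^12 = 0.042394
Total = 0.054276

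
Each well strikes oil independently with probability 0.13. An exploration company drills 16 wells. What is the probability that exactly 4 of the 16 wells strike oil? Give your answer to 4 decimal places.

0.0977

X ~ Binomial(n=16, p=0.13).
P(X=4) = C(16,4) · p^4 · (1−p)^12
= 1820 · 0.00028561 · 0.18803 = 0.097741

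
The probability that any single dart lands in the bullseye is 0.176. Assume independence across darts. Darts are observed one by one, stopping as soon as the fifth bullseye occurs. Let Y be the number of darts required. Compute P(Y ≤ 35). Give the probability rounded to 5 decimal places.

0.76215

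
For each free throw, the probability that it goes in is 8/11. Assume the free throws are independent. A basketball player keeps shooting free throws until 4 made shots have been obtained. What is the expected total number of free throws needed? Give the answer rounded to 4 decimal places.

5.5000

Y = total free throws until the fourth success; negative binomial with r=4, p=0.727273.
E[Y] = r / p = 4 / 0.727273 = 5.500000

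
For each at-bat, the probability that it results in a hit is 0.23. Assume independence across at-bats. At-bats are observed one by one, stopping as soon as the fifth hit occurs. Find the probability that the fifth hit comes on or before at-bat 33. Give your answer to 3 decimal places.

0.905

Finishing within 33 at-bats ⇔ at least 5 successes in the first 33. With X ~ Binomial(33, 0.23), P(Y ≤ 33) = 1 − P(X ≤ 4).
  k=0: C(33,0)·0.23^0·0.77^33 = 0.00018
  k=1: C(33,1)·0.23^1·0.77^32 = 0.00177
  k=2: C(33,2)·0.23^2·0.77^31 = 0.00846
  k=3: C(33,3)·0.23^3·0.77^30 = 0.02611
  k=4: C(33,4)·0.23^4·0.77^29 = 0.05849
1 − 0.09501 = 0.90499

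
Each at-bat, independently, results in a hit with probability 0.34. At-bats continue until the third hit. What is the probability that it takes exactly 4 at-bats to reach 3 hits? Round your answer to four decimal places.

0.0778

Y = trial on which the third success occurs; negative binomial, r=3, p=0.34.
P(Y=4) = C(3,2) · p^3 · (1−p)^1
= 3 · 0.039304 · 0.66 = 0.077822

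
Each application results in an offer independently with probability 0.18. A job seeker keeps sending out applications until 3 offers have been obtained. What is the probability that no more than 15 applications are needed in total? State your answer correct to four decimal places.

0.5234

Finishing within 15 applications ⇔ at least 3 successes in the first 15. With X ~ Binomial(15, 0.18), P(Y ≤ 15) = 1 − P(X ≤ 2).
  k=0: C(15,0)·0.18^0·0.82^15 = 0.050957
  k=1: C(15,1)·0.18^1·0.82^14 = 0.167787
  k=2: C(15,2)·0.18^2·0.82^13 = 0.257819
1 − 0.476563 = 0.523437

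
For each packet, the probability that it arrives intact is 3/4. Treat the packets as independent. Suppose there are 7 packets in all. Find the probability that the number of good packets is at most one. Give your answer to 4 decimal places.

0.0013

X ~ Binomial(7, 0.75); P(X ≤ 1) = Σ C(7,k) p^k (1−p)^(7−k) over k:
  k=0: C(7,0)·0.75^0·0.25^7 = 0.000061
  k=1: C(7,1)·0.75^1·0.25^6 = 0.001282
Total = 0.001343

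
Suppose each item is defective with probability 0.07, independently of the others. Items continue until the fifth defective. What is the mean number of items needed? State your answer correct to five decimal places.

Y = total items until the fifth success; negative binomial with r=5, p=0.07.
E[Y] = r / p = 5 / 0.07 = 71.4285714

71.42857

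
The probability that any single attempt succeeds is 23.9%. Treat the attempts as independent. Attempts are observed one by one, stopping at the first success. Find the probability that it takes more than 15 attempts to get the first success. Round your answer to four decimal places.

0.0166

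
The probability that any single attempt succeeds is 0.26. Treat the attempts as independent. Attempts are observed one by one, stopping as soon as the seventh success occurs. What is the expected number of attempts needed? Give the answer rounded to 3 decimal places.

26.923

Y = total attempts until the seventh success; negative binomial with r=7, p=0.26.
E[Y] = r / p = 7 / 0.26 = 26.92308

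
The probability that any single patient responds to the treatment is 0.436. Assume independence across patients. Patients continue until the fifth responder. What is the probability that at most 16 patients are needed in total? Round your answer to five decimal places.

Finishing within 16 patients ⇔ at least 5 successes in the first 16. With X ~ Binomial(16, 0.436), P(Y ≤ 16) = 1 − P(X ≤ 4).
  k=0: C(16,0)·0.436^0·0.564^16 = 0.0001048
  k=1: C(16,1)·0.436^1·0.564^15 = 0.0012966
  k=2: C(16,2)·0.436^2·0.564^14 = 0.0075173
  k=3: C(16,3)·0.436^3·0.564^13 = 0.0271191
  k=4: C(16,4)·0.436^4·0.564^12 = 0.0681344
1 − 0.1041722 = 0.8958278

0.89583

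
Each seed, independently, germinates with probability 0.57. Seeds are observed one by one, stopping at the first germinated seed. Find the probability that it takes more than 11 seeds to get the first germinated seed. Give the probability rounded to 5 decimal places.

0.00009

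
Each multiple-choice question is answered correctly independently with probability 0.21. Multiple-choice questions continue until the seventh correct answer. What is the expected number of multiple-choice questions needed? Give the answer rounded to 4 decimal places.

Y = total multiple-choice questions until the seventh success; negative binomial with r=7, p=0.21.
E[Y] = r / p = 7 / 0.21 = 33.333333

33.3333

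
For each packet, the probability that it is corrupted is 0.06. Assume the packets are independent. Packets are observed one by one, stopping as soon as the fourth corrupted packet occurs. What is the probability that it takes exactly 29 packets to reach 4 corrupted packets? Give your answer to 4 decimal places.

Y = trial on which the fourth success occurs; negative binomial, r=4, p=0.06.
P(Y=29) = C(28,3) · p^4 · (1−p)^25
= 3276 · 1.296e-05 · 0.21291 = 0.009040

0.0090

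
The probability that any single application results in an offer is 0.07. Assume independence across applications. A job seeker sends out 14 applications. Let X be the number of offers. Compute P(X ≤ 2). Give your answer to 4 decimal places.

X ~ Binomial(14, 0.07); P(X ≤ 2) = Σ C(14,k) p^k (1−p)^(14−k) over k:
  k=0: C(14,0)·0.07^0·0.93^14 = 0.362044
  k=1: C(14,1)·0.07^1·0.93^13 = 0.381509
  k=2: C(14,2)·0.07^2·0.93^12 = 0.186652
Total = 0.930205

0.9302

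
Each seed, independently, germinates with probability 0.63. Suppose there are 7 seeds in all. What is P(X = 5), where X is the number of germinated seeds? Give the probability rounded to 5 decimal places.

0.28532

X ~ Binomial(n=7, p=0.63).
P(X=5) = C(7,5) · p^5 · (1−p)^2
= 21 · 0.099244 · 0.1369 = 0.2853156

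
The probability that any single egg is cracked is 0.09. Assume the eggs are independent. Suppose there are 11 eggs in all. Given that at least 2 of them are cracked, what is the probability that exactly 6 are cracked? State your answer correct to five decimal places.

X ~ Binomial(11, 0.09). Want P(X=6 | X≥2) = P(X=6) / P(X≥2).
P(X=6) = C(11,6)·0.09^6·0.91^5 = 0.0001532
P(X≥2) = 1 − 0.3543687 − 0.3855220 = 0.2601094
Ratio = 0.0001532 / 0.2601094 = 0.0005890

0.00059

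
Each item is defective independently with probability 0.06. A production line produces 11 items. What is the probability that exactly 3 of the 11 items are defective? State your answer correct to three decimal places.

X ~ Binomial(n=11, p=0.06).
P(X=3) = C(11,3) · p^3 · (1−p)^8
= 165 · 0.000216 · 0.60957 = 0.02173

0.022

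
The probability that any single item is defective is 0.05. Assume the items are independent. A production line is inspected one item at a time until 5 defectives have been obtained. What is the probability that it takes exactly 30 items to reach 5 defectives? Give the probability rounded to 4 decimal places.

0.0021

Y = trial on which the fifth success occurs; negative binomial, r=5, p=0.05.
P(Y=30) = C(29,4) · p^5 · (1−p)^25
= 23751 · 3.125e-07 · 0.27739 = 0.002059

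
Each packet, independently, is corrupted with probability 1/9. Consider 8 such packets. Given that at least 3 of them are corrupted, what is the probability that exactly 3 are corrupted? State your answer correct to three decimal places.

X ~ Binomial(8, 0.111111). Want P(X=3 | X≥3) = P(X=3) / P(X≥3).
P(X=3) = C(8,3)·0.111111^3·0.888889^5 = 0.04263
P(X≥3) = 1 − 0.38974 − 0.38974 − 0.17051 = 0.05000
Ratio = 0.04263 / 0.05000 = 0.85260

0.853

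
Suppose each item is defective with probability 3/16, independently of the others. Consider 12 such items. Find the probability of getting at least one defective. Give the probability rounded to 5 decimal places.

0.91723

P(at least one) = 1 − P(none) = 1 − (1 − 0.1875)^12
= 1 − 0.0827714 = 0.9172286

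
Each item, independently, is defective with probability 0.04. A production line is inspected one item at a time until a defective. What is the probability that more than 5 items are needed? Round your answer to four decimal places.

Y = number of items to the first success; geometric, p = 0.04.
P(Y > 5) = P(first 5 all fail) = (1−p)^5 = 0.815373

0.8154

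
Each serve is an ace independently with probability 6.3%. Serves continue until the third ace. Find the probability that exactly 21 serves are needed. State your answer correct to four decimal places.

Y = trial on which the third success occurs; negative binomial, r=3, p=0.063.
P(Y=21) = C(20,2) · p^3 · (1−p)^18
= 190 · 0.00025005 · 0.30996 = 0.014726

0.0147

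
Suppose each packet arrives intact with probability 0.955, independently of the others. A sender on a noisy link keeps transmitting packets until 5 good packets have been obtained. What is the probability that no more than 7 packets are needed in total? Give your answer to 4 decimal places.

Finishing within 7 packets ⇔ at least 5 successes in the first 7. With X ~ Binomial(7, 0.955), P(Y ≤ 7) = 1 − P(X ≤ 4).
  k=0: C(7,0)·0.955^0·0.045^7 = 0.000000
  k=1: C(7,1)·0.955^1·0.045^6 = 0.000000
  k=2: C(7,2)·0.955^2·0.045^5 = 0.000004
  k=3: C(7,3)·0.955^3·0.045^4 = 0.000125
  k=4: C(7,4)·0.955^4·0.045^3 = 0.002653
1 − 0.002781 = 0.997219

0.9972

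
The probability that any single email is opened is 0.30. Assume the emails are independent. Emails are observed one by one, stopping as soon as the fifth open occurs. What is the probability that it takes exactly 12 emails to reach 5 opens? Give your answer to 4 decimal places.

Y = trial on which the fifth success occurs; negative binomial, r=5, p=0.30.
P(Y=12) = C(11,4) · p^5 · (1−p)^7
= 330 · 0.00243 · 0.082354 = 0.066040

0.0660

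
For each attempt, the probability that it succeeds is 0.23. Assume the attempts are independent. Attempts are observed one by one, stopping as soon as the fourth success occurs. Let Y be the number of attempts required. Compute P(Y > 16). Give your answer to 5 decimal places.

Needing more than 16 attempts ⇔ fewer than 4 successes in the first 16. With X ~ Binomial(16, 0.23), P(Y > 16) = P(X ≤ 3).
  k=0: C(16,0)·0.23^0·0.77^16 = 0.0152704
  k=1: C(16,1)·0.23^1·0.77^15 = 0.0729808
  k=2: C(16,2)·0.23^2·0.77^14 = 0.1634960
  k=3: C(16,3)·0.23^3·0.77^13 = 0.2279035
P(X ≤ 3) = 0.4796507

0.47965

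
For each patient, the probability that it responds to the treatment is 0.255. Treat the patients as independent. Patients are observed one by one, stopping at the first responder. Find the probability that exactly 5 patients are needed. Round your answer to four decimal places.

Geometric (trials to first success), p = 0.255.
P(Y = 5) = (1−p)^4 · p = 0.30805 · 0.255 = 0.078553

0.0786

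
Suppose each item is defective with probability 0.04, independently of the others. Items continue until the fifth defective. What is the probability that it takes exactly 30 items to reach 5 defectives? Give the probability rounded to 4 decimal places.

0.0009

Y = trial on which the fifth success occurs; negative binomial, r=5, p=0.04.
P(Y=30) = C(29,4) · p^5 · (1−p)^25
= 23751 · 1.024e-07 · 0.3604 = 0.000877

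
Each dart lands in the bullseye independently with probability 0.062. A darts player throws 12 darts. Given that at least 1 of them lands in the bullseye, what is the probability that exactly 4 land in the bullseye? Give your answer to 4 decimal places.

0.0082

X ~ Binomial(12, 0.062). Want P(X=4 | X≥1) = P(X=4) / P(X≥1).
P(X=4) = C(12,4)·0.062^4·0.938^8 = 0.004383
P(X≥1) = 1 − 0.463910 = 0.536090
Ratio = 0.004383 / 0.536090 = 0.008176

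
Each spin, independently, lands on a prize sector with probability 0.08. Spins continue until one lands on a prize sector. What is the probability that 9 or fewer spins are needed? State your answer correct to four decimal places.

0.5278

Y = number of spins to the first success; geometric, p = 0.08.
P(Y ≤ 9) = 1 − (1−p)^9 = 1 − 0.472161 = 0.527839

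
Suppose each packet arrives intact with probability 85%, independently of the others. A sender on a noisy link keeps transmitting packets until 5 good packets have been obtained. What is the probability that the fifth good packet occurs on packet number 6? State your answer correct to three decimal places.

0.333

Y = trial on which the fifth success occurs; negative binomial, r=5, p=0.85.
P(Y=6) = C(5,4) · p^5 · (1−p)^1
= 5 · 0.44371 · 0.15 = 0.33278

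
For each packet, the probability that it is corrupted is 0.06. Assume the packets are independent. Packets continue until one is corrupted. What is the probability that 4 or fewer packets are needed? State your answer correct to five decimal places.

Y = number of packets to the first success; geometric, p = 0.06.
P(Y ≤ 4) = 1 − (1−p)^4 = 1 − 0.7807490 = 0.2192510

0.21925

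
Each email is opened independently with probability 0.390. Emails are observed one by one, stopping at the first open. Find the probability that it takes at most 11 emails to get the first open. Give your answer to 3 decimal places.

Y = number of emails to the first success; geometric, p = 0.39.
P(Y ≤ 11) = 1 − (1−p)^11 = 1 − 0.00435 = 0.99565

0.996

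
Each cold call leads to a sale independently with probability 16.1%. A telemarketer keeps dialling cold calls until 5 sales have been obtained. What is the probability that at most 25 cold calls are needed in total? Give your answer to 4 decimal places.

Finishing within 25 cold calls ⇔ at least 5 successes in the first 25. With X ~ Binomial(25, 0.161), P(Y ≤ 25) = 1 − P(X ≤ 4).
  k=0: C(25,0)·0.161^0·0.839^25 = 0.012418
  k=1: C(25,1)·0.161^1·0.839^24 = 0.059573
  k=2: C(25,2)·0.161^2·0.839^23 = 0.137182
  k=3: C(25,3)·0.161^3·0.839^22 = 0.201822
  k=4: C(25,4)·0.161^4·0.839^21 = 0.213008
1 − 0.624003 = 0.375997

0.3760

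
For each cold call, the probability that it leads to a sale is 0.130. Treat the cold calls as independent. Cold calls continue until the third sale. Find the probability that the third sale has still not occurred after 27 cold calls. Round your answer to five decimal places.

Needing more than 27 cold calls ⇔ fewer than 3 successes in the first 27. With X ~ Binomial(27, 0.13), P(Y > 27) = P(X ≤ 2).
  k=0: C(27,0)·0.13^0·0.87^27 = 0.0232820
  k=1: C(27,1)·0.13^1·0.87^26 = 0.0939307
  k=2: C(27,2)·0.13^2·0.87^25 = 0.1824631
P(X ≤ 2) = 0.2996758

0.29968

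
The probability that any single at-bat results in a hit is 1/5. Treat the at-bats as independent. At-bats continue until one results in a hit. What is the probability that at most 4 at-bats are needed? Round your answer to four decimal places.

Y = number of at-bats to the first success; geometric, p = 0.20.
P(Y ≤ 4) = 1 − (1−p)^4 = 1 − 0.409600 = 0.590400

0.5904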